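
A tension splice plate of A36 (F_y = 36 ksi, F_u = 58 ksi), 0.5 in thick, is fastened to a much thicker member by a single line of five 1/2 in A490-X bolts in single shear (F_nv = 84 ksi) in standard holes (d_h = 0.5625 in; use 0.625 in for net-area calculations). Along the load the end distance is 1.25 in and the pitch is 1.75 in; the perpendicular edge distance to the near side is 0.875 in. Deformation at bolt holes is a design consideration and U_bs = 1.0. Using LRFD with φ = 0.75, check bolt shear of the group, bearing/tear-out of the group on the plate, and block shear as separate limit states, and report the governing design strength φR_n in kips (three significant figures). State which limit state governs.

Bolt shear: A_b = π·0.5²/4 = 0.1963 in²; R_n = 84 × 0.1963 × 5 × 1 = 82.47 kips → 0.75 × 82.47 = 61.9 kips.
Bearing: edge l_c = 0.9688, r_n = 33.71 kips; interior l_c = 1.188, r_n = 34.8 kips; R_n = 33.71 + 4·34.8 = 172.9 kips → 130 kips.
Block shear: A_gv = 4.125, A_nv = 2.719, A_nt = 0.2812 in²; R_n = min(0.6F_uA_nv, 0.6F_yA_gv) + U_bs·F_u·A_nt = 105.4 kips → 79.1 kips.
Bolt shear governs: 61.9 kips.

61.9 kips (bolt shear governs)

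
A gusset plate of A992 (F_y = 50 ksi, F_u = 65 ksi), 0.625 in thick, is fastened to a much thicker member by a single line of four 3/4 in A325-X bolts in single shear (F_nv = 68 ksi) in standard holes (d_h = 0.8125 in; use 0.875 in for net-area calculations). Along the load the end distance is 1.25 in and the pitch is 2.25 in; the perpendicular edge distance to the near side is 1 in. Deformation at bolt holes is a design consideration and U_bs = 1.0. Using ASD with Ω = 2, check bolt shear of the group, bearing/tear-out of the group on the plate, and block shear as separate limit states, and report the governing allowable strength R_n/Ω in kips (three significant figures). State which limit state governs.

Bolt shear: A_b = π·0.75²/4 = 0.4418 in²; R_n = 68 × 0.4418 × 4 × 1 = 120.2 kips → 120.2 / 2 = 60.1 kips.
Bearing: edge l_c = 0.8438, r_n = 41.13 kips; interior l_c = 1.438, r_n = 70.08 kips; R_n = 41.13 + 3·70.08 = 251.4 kips → 126 kips.
Block shear: A_gv = 5, A_nv = 3.086, A_nt = 0.3516 in²; R_n = min(0.6F_uA_nv, 0.6F_yA_gv) + U_bs·F_u·A_nt = 143.2 kips → 71.6 kips.
Bolt shear governs: 60.1 kips.

60.1 kips (bolt shear governs)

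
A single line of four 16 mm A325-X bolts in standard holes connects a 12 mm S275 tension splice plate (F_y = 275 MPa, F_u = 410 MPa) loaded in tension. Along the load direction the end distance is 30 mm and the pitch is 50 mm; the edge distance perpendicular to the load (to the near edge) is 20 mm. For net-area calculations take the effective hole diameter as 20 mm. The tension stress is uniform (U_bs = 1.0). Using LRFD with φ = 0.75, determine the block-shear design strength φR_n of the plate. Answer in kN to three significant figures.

280 kN

Shear plane L_v = 30 + 3·50 = 180 mm; A_gv = 180 × 12 = 2160 mm².
A_nv = (180 − 3.5·20) × 12 = 1320 mm².
A_nt = (20 − 0.5·20) × 12 = 120 mm².
0.6 F_u A_nv = 324.7 kN; 0.6 F_y A_gv = 356.4 kN → shear rupture governs the shear term.
R_n = 324.7 + 1.0 × 410 × 120 / 1000 = 373.9 kN.
Design strength φR_n = 0.75 × 373.9 = 280 kN.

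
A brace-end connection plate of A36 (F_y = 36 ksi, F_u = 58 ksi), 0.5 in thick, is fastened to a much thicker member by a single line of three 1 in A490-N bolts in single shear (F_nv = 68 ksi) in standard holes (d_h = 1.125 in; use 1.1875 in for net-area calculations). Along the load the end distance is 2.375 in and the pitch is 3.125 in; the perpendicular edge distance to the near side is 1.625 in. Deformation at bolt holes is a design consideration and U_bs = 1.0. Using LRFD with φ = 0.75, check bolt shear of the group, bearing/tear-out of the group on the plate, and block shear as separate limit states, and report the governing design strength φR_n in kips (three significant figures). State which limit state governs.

92.3 kips (block shear governs)

Bolt shear: A_b = π·1²/4 = 0.7854 in²; R_n = 68 × 0.7854 × 3 × 1 = 160.2 kips → 0.75 × 160.2 = 120 kips.
Bearing: edge l_c = 1.812, r_n = 63.07 kips; interior l_c = 2, r_n = 69.6 kips; R_n = 63.07 + 2·69.6 = 202.3 kips → 152 kips.
Block shear: A_gv = 4.312, A_nv = 2.828, A_nt = 0.5156 in²; R_n = min(0.6F_uA_nv, 0.6F_yA_gv) + U_bs·F_u·A_nt = 123.1 kips → 92.3 kips.
Block shear governs: 92.3 kips.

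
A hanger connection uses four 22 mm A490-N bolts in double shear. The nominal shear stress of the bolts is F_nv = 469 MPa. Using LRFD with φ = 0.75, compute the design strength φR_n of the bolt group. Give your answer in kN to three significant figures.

A_b = π × 22² / 4 = 380.1 mm².
R_n = F_nv · A_b · n · n_s = 469 × 380.1 × 4 × 2 / 1000 = 1426 kN.
Design strength φR_n = 0.75 × 1426 = 1070 kN.

1070 kN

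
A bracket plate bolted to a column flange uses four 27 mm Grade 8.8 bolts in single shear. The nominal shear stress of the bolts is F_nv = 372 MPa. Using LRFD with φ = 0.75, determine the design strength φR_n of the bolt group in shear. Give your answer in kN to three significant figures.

A_b = π × 27² / 4 = 572.6 mm².
R_n = F_nv · A_b · n · n_s = 372 × 572.6 × 4 × 1 / 1000 = 852 kN.
Design strength φR_n = 0.75 × 852 = 639 kN.

639 kN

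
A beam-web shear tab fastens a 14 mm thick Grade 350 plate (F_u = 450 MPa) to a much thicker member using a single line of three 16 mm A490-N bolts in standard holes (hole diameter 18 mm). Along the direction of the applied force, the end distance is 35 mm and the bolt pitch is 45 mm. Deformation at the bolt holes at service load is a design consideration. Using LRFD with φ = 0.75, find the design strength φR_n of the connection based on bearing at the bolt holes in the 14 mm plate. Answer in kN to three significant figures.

Per bolt r_n = 1.2 l_c t F_u ≤ 2.4 d t F_u; upper limit = 2.4 × 16 × 14 × 450 / 1000 = 241.9 kN.
Edge bolt: l_c = 35 − 18/2 = 26 mm → 1.2 × 26 × 14 × 450 / 1000 = 196.6 → r_n = 196.6 kN.
Interior bolts: l_c = 45 − 18 = 27 mm → 1.2 × 27 × 14 × 450 / 1000 = 204.1 → r_n = 204.1 kN.
R_n = 1 × 196.6 + 2 × 204.1 = 604.8 kN.
Design strength φR_n = 0.75 × 604.8 = 454 kN.

454 kN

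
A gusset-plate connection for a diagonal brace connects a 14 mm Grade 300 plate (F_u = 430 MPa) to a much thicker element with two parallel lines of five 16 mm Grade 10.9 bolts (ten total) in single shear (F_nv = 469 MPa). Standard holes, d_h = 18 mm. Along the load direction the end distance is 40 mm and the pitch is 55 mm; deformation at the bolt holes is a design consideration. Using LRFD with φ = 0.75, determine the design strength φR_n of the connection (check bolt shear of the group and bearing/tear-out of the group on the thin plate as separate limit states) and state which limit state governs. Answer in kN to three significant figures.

707 kN (bolt shear governs)

Bolt shear: A_b = π·16²/4 = 201.1 mm²; R_n = 469 × 201.1 × 10 × 1 / 1000 = 943 kN → 0.75 × 943 = 707 kN.
Bearing (1.2 l_c t F_u ≤ 2.4 d t F_u): upper limit = 2.4·16·14·430 / 1000 = 231.2 kN.
  Edge l_c = 40 − 18/2 = 31 → r_n = 223.9 kN; interior l_c = 55 − 18 = 37 → r_n = 231.2 kN.
  R_n,bearing = 2·223.9 + 8·231.2 = 2297 kN → 0.75 × 2297 = 1720 kN.
Bolt shear governs: 707 kN.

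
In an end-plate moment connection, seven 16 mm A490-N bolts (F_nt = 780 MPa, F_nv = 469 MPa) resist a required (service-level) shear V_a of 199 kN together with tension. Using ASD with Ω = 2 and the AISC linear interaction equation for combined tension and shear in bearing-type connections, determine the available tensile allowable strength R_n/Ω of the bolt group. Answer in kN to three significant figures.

383 kN

A_b = π·16²/4 = 201.1 mm²; f_rv = 199 × 1000 / (7 × 201.1) = 141.4 MPa.
F'_nt = 1.3 F_nt − (Ω F_nt / F_nv) f_rv = 1.3·780 − (2·780/469)·141.4 = 543.7 MPa, capped at F_nt → F'_nt = 543.7 MPa.
R_n = F'_nt · A_b · n = 543.7 × 201.1 × 7 / 1000 = 765.2 kN.
Allowable strength R_n/Ω = 765.2 / 2 = 383 kN.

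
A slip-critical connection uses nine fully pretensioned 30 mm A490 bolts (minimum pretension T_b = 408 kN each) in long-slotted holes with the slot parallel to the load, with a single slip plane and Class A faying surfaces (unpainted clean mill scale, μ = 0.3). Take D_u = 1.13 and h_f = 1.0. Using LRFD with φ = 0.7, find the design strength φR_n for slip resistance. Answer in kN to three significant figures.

871 kN

R_n = μ · D_u · h_f · T_b · n_s · n_b = 0.3 × 1.13 × 1.0 × 408 × 1 × 9 = 1245 kN.
Design strength φR_n = 0.7 × 1245 = 871 kN.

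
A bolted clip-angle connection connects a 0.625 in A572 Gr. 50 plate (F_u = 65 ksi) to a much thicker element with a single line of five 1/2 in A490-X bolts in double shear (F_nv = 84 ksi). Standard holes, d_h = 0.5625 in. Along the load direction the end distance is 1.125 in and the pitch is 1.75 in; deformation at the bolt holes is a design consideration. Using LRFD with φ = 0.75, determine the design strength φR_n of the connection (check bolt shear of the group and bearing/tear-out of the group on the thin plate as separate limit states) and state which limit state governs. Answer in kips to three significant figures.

Bolt shear: A_b = π·0.5²/4 = 0.1963 in²; R_n = 84 × 0.1963 × 5 × 2 = 164.9 kips → 0.75 × 164.9 = 124 kips.
Bearing (1.2 l_c t F_u ≤ 2.4 d t F_u): upper limit = 2.4·0.5·0.625·65 = 48.75 kips.
  Edge l_c = 1.125 − 0.5625/2 = 0.8438 → r_n = 41.13 kips; interior l_c = 1.75 − 0.5625 = 1.188 → r_n = 48.75 kips.
  R_n,bearing = 1·41.13 + 4·48.75 = 236.1 kips → 0.75 × 236.1 = 177 kips.
Bolt shear governs: 124 kips.

124 kips (bolt shear governs)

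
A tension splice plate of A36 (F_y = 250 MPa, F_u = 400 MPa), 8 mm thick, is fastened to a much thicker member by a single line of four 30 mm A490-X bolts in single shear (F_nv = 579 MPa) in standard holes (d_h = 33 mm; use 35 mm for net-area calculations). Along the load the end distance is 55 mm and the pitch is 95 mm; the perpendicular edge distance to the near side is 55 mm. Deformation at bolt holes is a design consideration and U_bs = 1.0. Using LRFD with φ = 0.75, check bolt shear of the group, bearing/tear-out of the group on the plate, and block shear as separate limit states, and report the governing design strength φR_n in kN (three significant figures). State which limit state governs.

Bolt shear: A_b = π·30²/4 = 706.9 mm²; R_n = 579 × 706.9 × 4 × 1 / 1000 = 1637 kN → 0.75 × 1637 = 1230 kN.
Bearing: edge l_c = 38.5, r_n = 147.8 kN; interior l_c = 62, r_n = 230.4 kN; R_n = 147.8 + 3·230.4 = 839 kN → 629 kN.
Block shear: A_gv = 2720, A_nv = 1740, A_nt = 300 mm²; R_n = min(0.6F_uA_nv, 0.6F_yA_gv) + U_bs·F_u·A_nt = 528 kN → 396 kN.
Block shear governs: 396 kN.

396 kN (block shear governs)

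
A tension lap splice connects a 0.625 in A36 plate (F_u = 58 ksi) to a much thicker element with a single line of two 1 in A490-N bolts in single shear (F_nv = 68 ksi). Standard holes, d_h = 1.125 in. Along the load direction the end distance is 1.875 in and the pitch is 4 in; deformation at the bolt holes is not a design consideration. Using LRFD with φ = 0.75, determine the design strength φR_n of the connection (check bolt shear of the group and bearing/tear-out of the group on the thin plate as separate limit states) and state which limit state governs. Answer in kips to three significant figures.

Bolt shear: A_b = π·1²/4 = 0.7854 in²; R_n = 68 × 0.7854 × 2 × 1 = 106.8 kips → 0.75 × 106.8 = 80.1 kips.
Bearing (1.5 l_c t F_u ≤ 3.0 d t F_u): upper limit = 3.0·1·0.625·58 = 108.8 kips.
  Edge l_c = 1.875 − 1.125/2 = 1.312 → r_n = 71.37 kips; interior l_c = 4 − 1.125 = 2.875 → r_n = 108.8 kips.
  R_n,bearing = 1·71.37 + 1·108.8 = 180.1 kips → 0.75 × 180.1 = 135 kips.
Bolt shear governs: 80.1 kips.

80.1 kips (bolt shear governs)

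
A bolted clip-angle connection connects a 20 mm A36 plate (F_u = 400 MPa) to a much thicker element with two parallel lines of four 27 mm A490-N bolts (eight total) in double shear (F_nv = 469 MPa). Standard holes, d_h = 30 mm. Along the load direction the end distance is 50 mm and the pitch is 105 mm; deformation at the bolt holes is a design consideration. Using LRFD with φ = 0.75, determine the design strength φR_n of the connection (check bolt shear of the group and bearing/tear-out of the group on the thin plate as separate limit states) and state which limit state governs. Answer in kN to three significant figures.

Bolt shear: A_b = π·27²/4 = 572.6 mm²; R_n = 469 × 572.6 × 8 × 2 / 1000 = 4296 kN → 0.75 × 4296 = 3220 kN.
Bearing (1.2 l_c t F_u ≤ 2.4 d t F_u): upper limit = 2.4·27·20·400 / 1000 = 518.4 kN.
  Edge l_c = 50 − 30/2 = 35 → r_n = 336 kN; interior l_c = 105 − 30 = 75 → r_n = 518.4 kN.
  R_n,bearing = 2·336 + 6·518.4 = 3782 kN → 0.75 × 3782 = 2840 kN.
Bearing governs: 2840 kN.

2840 kN (bearing governs)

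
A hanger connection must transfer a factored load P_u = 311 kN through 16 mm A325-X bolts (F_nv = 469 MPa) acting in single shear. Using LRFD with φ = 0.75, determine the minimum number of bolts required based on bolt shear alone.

5 bolts

A_b = π·16²/4 = 201.1 mm².
Per-bolt design strength φR_n = 0.75 × 469 × 201.1 × 1 / 1000 = 70.72 kN.
n ≥ 311 / 70.72 = 4.397 → use 5 bolts.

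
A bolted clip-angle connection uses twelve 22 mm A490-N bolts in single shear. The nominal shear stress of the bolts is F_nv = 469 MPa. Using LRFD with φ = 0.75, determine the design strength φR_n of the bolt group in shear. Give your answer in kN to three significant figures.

1600 kN

A_b = π × 22² / 4 = 380.1 mm².
R_n = F_nv · A_b · n · n_s = 469 × 380.1 × 12 × 1 / 1000 = 2139 kN.
Design strength φR_n = 0.75 × 2139 = 1600 kN.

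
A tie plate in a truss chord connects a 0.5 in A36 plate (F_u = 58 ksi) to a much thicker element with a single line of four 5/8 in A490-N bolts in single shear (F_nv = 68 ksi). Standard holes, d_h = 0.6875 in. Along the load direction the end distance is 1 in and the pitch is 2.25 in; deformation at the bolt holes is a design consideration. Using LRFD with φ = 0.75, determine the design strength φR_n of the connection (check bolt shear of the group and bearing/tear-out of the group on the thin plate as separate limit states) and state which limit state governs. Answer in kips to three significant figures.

Bolt shear: A_b = π·0.625²/4 = 0.3068 in²; R_n = 68 × 0.3068 × 4 × 1 = 83.45 kips → 0.75 × 83.45 = 62.6 kips.
Bearing (1.2 l_c t F_u ≤ 2.4 d t F_u): upper limit = 2.4·0.625·0.5·58 = 43.5 kips.
  Edge l_c = 1 − 0.6875/2 = 0.6562 → r_n = 22.84 kips; interior l_c = 2.25 − 0.6875 = 1.562 → r_n = 43.5 kips.
  R_n,bearing = 1·22.84 + 3·43.5 = 153.3 kips → 0.75 × 153.3 = 115 kips.
Bolt shear governs: 62.6 kips.

62.6 kips (bolt shear governs)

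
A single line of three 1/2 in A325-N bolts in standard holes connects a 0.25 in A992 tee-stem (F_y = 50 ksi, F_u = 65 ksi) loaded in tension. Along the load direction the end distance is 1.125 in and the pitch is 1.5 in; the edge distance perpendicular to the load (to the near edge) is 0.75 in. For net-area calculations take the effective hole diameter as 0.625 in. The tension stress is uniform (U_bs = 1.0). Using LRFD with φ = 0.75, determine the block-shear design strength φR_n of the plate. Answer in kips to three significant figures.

Shear plane L_v = 1.125 + 2·1.5 = 4.125 in; A_gv = 4.125 × 0.25 = 1.031 in².
A_nv = (4.125 − 2.5·0.625) × 0.25 = 0.6406 in².
A_nt = (0.75 − 0.5·0.625) × 0.25 = 0.1094 in².
0.6 F_u A_nv = 24.98 kips; 0.6 F_y A_gv = 30.94 kips → shear rupture governs the shear term.
R_n = 24.98 + 1.0 × 65 × 0.1094 = 32.09 kips.
Design strength φR_n = 0.75 × 32.09 = 24.1 kips.

24.1 kips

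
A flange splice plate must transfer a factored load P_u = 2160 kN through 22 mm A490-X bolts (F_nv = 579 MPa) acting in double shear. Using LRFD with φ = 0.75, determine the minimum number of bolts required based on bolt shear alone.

A_b = π·22²/4 = 380.1 mm².
Per-bolt design strength φR_n = 0.75 × 579 × 380.1 × 2 / 1000 = 330.1 kN.
n ≥ 2160 / 330.1 = 6.543 → use 7 bolts.

7 bolts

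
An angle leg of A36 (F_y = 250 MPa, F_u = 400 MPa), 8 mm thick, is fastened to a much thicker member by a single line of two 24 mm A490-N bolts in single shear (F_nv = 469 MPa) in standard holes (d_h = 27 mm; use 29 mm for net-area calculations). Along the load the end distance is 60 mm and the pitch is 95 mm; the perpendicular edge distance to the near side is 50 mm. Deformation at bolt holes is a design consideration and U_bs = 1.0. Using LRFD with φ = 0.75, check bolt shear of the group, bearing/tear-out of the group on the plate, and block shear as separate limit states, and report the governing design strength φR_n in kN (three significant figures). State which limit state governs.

Bolt shear: A_b = π·24²/4 = 452.4 mm²; R_n = 469 × 452.4 × 2 × 1 / 1000 = 424.3 kN → 0.75 × 424.3 = 318 kN.
Bearing: edge l_c = 46.5, r_n = 178.6 kN; interior l_c = 68, r_n = 184.3 kN; R_n = 178.6 + 1·184.3 = 362.9 kN → 272 kN.
Block shear: A_gv = 1240, A_nv = 892, A_nt = 284 mm²; R_n = min(0.6F_uA_nv, 0.6F_yA_gv) + U_bs·F_u·A_nt = 299.6 kN → 225 kN.
Block shear governs: 225 kN.

225 kN (block shear governs)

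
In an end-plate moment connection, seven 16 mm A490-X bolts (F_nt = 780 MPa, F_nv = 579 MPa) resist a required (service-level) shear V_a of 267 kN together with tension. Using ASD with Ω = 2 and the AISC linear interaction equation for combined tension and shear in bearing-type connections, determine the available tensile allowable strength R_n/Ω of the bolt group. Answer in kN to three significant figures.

A_b = π·16²/4 = 201.1 mm²; f_rv = 267 × 1000 / (7 × 201.1) = 189.7 MPa.
F'_nt = 1.3 F_nt − (Ω F_nt / F_nv) f_rv = 1.3·780 − (2·780/579)·189.7 = 502.9 MPa, capped at F_nt → F'_nt = 502.9 MPa.
R_n = F'_nt · A_b · n = 502.9 × 201.1 × 7 / 1000 = 707.8 kN.
Allowable strength R_n/Ω = 707.8 / 2 = 354 kN.

354 kN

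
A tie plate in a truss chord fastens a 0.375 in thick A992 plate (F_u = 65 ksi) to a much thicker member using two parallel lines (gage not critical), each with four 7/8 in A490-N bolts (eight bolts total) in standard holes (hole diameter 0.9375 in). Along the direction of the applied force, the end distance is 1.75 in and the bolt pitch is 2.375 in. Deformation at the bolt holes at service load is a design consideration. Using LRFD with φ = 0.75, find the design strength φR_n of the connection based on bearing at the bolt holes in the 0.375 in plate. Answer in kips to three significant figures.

245 kips

Per bolt r_n = 1.2 l_c t F_u ≤ 2.4 d t F_u; upper limit = 2.4 × 0.875 × 0.375 × 65 = 51.19 kips.
Edge bolt: l_c = 1.75 − 0.9375/2 = 1.281 in → 1.2 × 1.281 × 0.375 × 65 = 37.48 → r_n = 37.48 kips.
Interior bolts: l_c = 2.375 − 0.9375 = 1.438 in → 1.2 × 1.438 × 0.375 × 65 = 42.05 → r_n = 42.05 kips.
R_n = 2 × 37.48 + 6 × 42.05 = 327.2 kips.
Design strength φR_n = 0.75 × 327.2 = 245 kips.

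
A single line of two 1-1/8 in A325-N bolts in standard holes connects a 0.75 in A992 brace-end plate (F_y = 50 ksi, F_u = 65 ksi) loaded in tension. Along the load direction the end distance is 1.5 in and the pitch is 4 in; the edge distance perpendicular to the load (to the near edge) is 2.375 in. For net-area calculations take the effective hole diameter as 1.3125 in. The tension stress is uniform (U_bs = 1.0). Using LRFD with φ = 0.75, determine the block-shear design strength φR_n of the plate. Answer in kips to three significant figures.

Shear plane L_v = 1.5 + 1·4 = 5.5 in; A_gv = 5.5 × 0.75 = 4.125 in².
A_nv = (5.5 − 1.5·1.3125) × 0.75 = 2.648 in².
A_nt = (2.375 − 0.5·1.3125) × 0.75 = 1.289 in².
0.6 F_u A_nv = 103.3 kips; 0.6 F_y A_gv = 123.8 kips → shear rupture governs the shear term.
R_n = 103.3 + 1.0 × 65 × 1.289 = 187.1 kips.
Design strength φR_n = 0.75 × 187.1 = 140 kips.

140 kips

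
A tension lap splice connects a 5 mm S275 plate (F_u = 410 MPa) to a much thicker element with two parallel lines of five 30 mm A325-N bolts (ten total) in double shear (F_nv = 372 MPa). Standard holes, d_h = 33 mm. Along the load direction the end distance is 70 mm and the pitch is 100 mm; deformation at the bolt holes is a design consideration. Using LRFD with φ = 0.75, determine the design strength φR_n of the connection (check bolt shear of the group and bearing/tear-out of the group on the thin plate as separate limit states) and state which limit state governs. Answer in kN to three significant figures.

Bolt shear: A_b = π·30²/4 = 706.9 mm²; R_n = 372 × 706.9 × 10 × 2 / 1000 = 5259 kN → 0.75 × 5259 = 3940 kN.
Bearing (1.2 l_c t F_u ≤ 2.4 d t F_u): upper limit = 2.4·30·5·410 / 1000 = 147.6 kN.
  Edge l_c = 70 − 33/2 = 53.5 → r_n = 131.6 kN; interior l_c = 100 − 33 = 67 → r_n = 147.6 kN.
  R_n,bearing = 2·131.6 + 8·147.6 = 1444 kN → 0.75 × 1444 = 1080 kN.
Bearing governs: 1080 kN.

1080 kN (bearing governs)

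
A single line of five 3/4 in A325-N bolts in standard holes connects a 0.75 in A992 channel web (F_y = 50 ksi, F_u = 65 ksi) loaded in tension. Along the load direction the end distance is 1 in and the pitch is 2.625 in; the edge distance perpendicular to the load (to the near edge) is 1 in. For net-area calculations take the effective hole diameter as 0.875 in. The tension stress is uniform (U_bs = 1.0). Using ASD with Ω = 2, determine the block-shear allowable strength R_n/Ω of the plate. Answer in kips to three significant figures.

124 kips

Shear plane L_v = 1 + 4·2.625 = 11.5 in; A_gv = 11.5 × 0.75 = 8.625 in².
A_nv = (11.5 − 4.5·0.875) × 0.75 = 5.672 in².
A_nt = (1 − 0.5·0.875) × 0.75 = 0.4219 in².
0.6 F_u A_nv = 221.2 kips; 0.6 F_y A_gv = 258.8 kips → shear rupture governs the shear term.
R_n = 221.2 + 1.0 × 65 × 0.4219 = 248.6 kips.
Allowable strength R_n/Ω = 248.6 / 2 = 124 kips.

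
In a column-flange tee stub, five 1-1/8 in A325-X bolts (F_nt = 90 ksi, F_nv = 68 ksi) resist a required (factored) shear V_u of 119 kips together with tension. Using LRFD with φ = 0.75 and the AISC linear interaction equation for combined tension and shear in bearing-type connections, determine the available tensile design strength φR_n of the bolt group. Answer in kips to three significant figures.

A_b = π·1.125²/4 = 0.994 in²; f_rv = 119 / (5 × 0.994) = 23.94 ksi.
F'_nt = 1.3 F_nt − (F_nt / φF_nv) f_rv = 1.3·90 − (90/(0.75·68))·23.94 = 74.75 ksi, capped at F_nt → F'_nt = 74.75 ksi.
R_n = F'_nt · A_b · n = 74.75 × 0.994 × 5 = 371.5 kips.
Design strength φR_n = 0.75 × 371.5 = 279 kips.

279 kips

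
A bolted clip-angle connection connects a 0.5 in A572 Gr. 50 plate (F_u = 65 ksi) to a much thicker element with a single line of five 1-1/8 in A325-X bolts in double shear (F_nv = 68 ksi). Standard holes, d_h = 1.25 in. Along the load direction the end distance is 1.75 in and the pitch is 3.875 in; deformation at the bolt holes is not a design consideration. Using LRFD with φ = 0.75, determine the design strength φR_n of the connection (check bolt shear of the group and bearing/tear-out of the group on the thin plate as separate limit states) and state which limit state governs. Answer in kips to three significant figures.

370 kips (bearing governs)

Bolt shear: A_b = π·1.125²/4 = 0.994 in²; R_n = 68 × 0.994 × 5 × 2 = 675.9 kips → 0.75 × 675.9 = 507 kips.
Bearing (1.5 l_c t F_u ≤ 3.0 d t F_u): upper limit = 3.0·1.125·0.5·65 = 109.7 kips.
  Edge l_c = 1.75 − 1.25/2 = 1.125 → r_n = 54.84 kips; interior l_c = 3.875 − 1.25 = 2.625 → r_n = 109.7 kips.
  R_n,bearing = 1·54.84 + 4·109.7 = 493.6 kips → 0.75 × 493.6 = 370 kips.
Bearing governs: 370 kips.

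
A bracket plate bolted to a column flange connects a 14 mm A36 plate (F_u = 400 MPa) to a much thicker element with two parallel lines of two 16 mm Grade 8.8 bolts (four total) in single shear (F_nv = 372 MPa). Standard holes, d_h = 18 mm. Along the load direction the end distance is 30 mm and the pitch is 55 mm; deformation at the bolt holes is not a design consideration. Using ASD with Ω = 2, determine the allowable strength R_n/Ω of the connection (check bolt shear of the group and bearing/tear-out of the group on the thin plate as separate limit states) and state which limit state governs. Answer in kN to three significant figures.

150 kN (bolt shear governs)

Bolt shear: A_b = π·16²/4 = 201.1 mm²; R_n = 372 × 201.1 × 4 × 1 / 1000 = 299.2 kN → 299.2 / 2 = 150 kN.
Bearing (1.5 l_c t F_u ≤ 3.0 d t F_u): upper limit = 3.0·16·14·400 / 1000 = 268.8 kN.
  Edge l_c = 30 − 18/2 = 21 → r_n = 176.4 kN; interior l_c = 55 − 18 = 37 → r_n = 268.8 kN.
  R_n,bearing = 2·176.4 + 2·268.8 = 890.4 kN → 890.4 / 2 = 445 kN.
Bolt shear governs: 150 kN.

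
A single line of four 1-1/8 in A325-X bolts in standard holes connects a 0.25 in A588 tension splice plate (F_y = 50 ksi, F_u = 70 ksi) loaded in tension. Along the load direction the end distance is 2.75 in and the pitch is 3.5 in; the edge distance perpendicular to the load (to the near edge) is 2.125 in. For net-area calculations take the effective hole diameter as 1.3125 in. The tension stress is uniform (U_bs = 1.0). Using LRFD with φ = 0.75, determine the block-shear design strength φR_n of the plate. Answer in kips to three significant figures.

87.4 kips

Shear plane L_v = 2.75 + 3·3.5 = 13.25 in; A_gv = 13.25 × 0.25 = 3.312 in².
A_nv = (13.25 − 3.5·1.3125) × 0.25 = 2.164 in².
A_nt = (2.125 − 0.5·1.3125) × 0.25 = 0.3672 in².
0.6 F_u A_nv = 90.89 kips; 0.6 F_y A_gv = 99.38 kips → shear rupture governs the shear term.
R_n = 90.89 + 1.0 × 70 × 0.3672 = 116.6 kips.
Design strength φR_n = 0.75 × 116.6 = 87.4 kips.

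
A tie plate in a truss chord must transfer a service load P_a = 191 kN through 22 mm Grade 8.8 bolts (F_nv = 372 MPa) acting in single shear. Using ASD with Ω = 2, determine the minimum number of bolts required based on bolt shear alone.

A_b = π·22²/4 = 380.1 mm².
Per-bolt allowable strength R_n/Ω = 372 × 380.1 × 1 / 1000 / 2 = 70.7 kN.
n ≥ 191 / 70.7 = 2.701 → use 3 bolts.

3 bolts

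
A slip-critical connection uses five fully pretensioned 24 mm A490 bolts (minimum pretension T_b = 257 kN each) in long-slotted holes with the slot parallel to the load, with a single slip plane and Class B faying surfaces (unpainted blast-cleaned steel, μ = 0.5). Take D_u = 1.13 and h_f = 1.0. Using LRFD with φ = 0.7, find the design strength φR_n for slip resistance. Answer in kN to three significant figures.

R_n = μ · D_u · h_f · T_b · n_s · n_b = 0.5 × 1.13 × 1.0 × 257 × 1 × 5 = 726 kN.
Design strength φR_n = 0.7 × 726 = 508 kN.

508 kN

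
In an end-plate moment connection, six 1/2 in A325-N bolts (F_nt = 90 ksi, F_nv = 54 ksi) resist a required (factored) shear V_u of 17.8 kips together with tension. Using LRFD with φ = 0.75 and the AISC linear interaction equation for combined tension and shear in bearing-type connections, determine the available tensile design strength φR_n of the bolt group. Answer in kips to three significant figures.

A_b = π·0.5²/4 = 0.1963 in²; f_rv = 17.8 / (6 × 0.1963) = 15.11 ksi.
F'_nt = 1.3 F_nt − (F_nt / φF_nv) f_rv = 1.3·90 − (90/(0.75·54))·15.11 = 83.42 ksi, capped at F_nt → F'_nt = 83.42 ksi.
R_n = F'_nt · A_b · n = 83.42 × 0.1963 × 6 = 98.28 kips.
Design strength φR_n = 0.75 × 98.28 = 73.7 kips.

73.7 kips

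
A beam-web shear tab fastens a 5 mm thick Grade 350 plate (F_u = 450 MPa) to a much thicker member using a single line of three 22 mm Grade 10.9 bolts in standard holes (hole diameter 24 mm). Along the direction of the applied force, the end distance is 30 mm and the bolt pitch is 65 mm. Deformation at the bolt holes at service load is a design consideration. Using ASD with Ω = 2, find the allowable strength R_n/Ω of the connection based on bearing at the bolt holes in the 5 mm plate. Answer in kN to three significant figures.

135 kN

Per bolt r_n = 1.2 l_c t F_u ≤ 2.4 d t F_u; upper limit = 2.4 × 22 × 5 × 450 / 1000 = 118.8 kN.
Edge bolt: l_c = 30 − 24/2 = 18 mm → 1.2 × 18 × 5 × 450 / 1000 = 48.6 → r_n = 48.6 kN.
Interior bolts: l_c = 65 − 24 = 41 mm → 1.2 × 41 × 5 × 450 / 1000 = 110.7 → r_n = 110.7 kN.
R_n = 1 × 48.6 + 2 × 110.7 = 270 kN.
Allowable strength R_n/Ω = 270 / 2 = 135 kN.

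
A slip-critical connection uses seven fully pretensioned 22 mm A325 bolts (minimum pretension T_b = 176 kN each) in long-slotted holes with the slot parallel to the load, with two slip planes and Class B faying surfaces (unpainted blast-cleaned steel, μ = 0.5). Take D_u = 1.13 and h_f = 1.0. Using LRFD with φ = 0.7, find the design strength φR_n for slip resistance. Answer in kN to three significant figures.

R_n = μ · D_u · h_f · T_b · n_s · n_b = 0.5 × 1.13 × 1.0 × 176 × 2 × 7 = 1392 kN.
Design strength φR_n = 0.7 × 1392 = 975 kN.

975 kN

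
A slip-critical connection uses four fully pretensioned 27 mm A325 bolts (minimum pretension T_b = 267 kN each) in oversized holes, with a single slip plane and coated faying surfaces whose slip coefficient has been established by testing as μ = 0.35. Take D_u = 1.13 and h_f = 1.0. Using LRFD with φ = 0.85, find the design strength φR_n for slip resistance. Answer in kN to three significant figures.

359 kN

R_n = μ · D_u · h_f · T_b · n_s · n_b = 0.35 × 1.13 × 1.0 × 267 × 1 × 4 = 422.4 kN.
Design strength φR_n = 0.85 × 422.4 = 359 kN.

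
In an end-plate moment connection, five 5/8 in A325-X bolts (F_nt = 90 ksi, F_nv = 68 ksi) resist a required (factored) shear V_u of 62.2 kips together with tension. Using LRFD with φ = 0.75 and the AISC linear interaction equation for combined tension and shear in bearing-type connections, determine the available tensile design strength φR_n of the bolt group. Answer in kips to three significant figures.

A_b = π·0.625²/4 = 0.3068 in²; f_rv = 62.2 / (5 × 0.3068) = 40.55 ksi.
F'_nt = 1.3 F_nt − (F_nt / φF_nv) f_rv = 1.3·90 − (90/(0.75·68))·40.55 = 45.44 ksi, capped at F_nt → F'_nt = 45.44 ksi.
R_n = F'_nt · A_b · n = 45.44 × 0.3068 × 5 = 69.71 kips.
Design strength φR_n = 0.75 × 69.71 = 52.3 kips.

52.3 kips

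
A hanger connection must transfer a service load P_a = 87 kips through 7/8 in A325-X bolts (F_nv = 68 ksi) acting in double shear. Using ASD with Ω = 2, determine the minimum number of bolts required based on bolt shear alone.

A_b = π·0.875²/4 = 0.6013 in².
Per-bolt allowable strength R_n/Ω = 68 × 0.6013 × 2 / 2 = 40.89 kips.
n ≥ 87 / 40.89 = 2.128 → use 3 bolts.

3 bolts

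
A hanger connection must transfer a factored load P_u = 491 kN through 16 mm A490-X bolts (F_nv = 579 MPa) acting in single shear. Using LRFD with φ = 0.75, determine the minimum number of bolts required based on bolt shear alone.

A_b = π·16²/4 = 201.1 mm².
Per-bolt design strength φR_n = 0.75 × 579 × 201.1 × 1 / 1000 = 87.31 kN.
n ≥ 491 / 87.31 = 5.624 → use 6 bolts.

6 bolts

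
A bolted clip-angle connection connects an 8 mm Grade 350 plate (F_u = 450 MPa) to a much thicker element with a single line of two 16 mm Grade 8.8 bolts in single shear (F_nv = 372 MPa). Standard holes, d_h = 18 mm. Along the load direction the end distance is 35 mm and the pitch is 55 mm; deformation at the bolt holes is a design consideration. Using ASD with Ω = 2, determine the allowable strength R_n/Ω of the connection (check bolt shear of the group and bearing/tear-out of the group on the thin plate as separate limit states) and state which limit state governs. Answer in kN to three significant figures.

Bolt shear: A_b = π·16²/4 = 201.1 mm²; R_n = 372 × 201.1 × 2 × 1 / 1000 = 149.6 kN → 149.6 / 2 = 74.8 kN.
Bearing (1.2 l_c t F_u ≤ 2.4 d t F_u): upper limit = 2.4·16·8·450 / 1000 = 138.2 kN.
  Edge l_c = 35 − 18/2 = 26 → r_n = 112.3 kN; interior l_c = 55 − 18 = 37 → r_n = 138.2 kN.
  R_n,bearing = 1·112.3 + 1·138.2 = 250.6 kN → 250.6 / 2 = 125 kN.
Bolt shear governs: 74.8 kN.

74.8 kN (bolt shear governs)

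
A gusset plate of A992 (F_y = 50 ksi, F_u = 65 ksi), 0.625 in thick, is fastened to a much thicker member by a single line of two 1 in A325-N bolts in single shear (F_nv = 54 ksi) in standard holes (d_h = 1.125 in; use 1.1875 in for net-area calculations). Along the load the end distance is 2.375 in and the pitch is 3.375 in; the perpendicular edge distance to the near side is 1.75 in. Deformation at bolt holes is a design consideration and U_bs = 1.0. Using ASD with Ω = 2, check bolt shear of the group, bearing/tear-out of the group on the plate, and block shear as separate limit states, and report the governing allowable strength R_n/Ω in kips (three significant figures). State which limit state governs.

42.4 kips (bolt shear governs)

Bolt shear: A_b = π·1²/4 = 0.7854 in²; R_n = 54 × 0.7854 × 2 × 1 = 84.82 kips → 84.82 / 2 = 42.4 kips.
Bearing: edge l_c = 1.812, r_n = 88.36 kips; interior l_c = 2.25, r_n = 97.5 kips; R_n = 88.36 + 1·97.5 = 185.9 kips → 92.9 kips.
Block shear: A_gv = 3.594, A_nv = 2.48, A_nt = 0.7227 in²; R_n = min(0.6F_uA_nv, 0.6F_yA_gv) + U_bs·F_u·A_nt = 143.7 kips → 71.9 kips.
Bolt shear governs: 42.4 kips.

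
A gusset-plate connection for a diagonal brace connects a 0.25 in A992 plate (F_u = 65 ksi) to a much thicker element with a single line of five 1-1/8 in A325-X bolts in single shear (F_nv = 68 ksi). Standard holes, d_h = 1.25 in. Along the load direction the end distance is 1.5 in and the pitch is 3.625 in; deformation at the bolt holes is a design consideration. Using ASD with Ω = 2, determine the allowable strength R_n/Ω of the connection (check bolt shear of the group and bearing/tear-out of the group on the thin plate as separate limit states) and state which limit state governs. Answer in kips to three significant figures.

96.3 kips (bearing governs)

Bolt shear: A_b = π·1.125²/4 = 0.994 in²; R_n = 68 × 0.994 × 5 × 1 = 338 kips → 338 / 2 = 169 kips.
Bearing (1.2 l_c t F_u ≤ 2.4 d t F_u): upper limit = 2.4·1.125·0.25·65 = 43.87 kips.
  Edge l_c = 1.5 − 1.25/2 = 0.875 → r_n = 17.06 kips; interior l_c = 3.625 − 1.25 = 2.375 → r_n = 43.87 kips.
  R_n,bearing = 1·17.06 + 4·43.87 = 192.6 kips → 192.6 / 2 = 96.3 kips.
Bearing governs: 96.3 kips.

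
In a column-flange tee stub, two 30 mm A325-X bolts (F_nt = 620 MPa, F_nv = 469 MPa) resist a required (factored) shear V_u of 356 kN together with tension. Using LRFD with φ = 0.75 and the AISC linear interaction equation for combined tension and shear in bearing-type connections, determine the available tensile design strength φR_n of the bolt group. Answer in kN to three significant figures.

A_b = π·30²/4 = 706.9 mm²; f_rv = 356 × 1000 / (2 × 706.9) = 251.8 MPa.
F'_nt = 1.3 F_nt − (F_nt / φF_nv) f_rv = 1.3·620 − (620/(0.75·469))·251.8 = 362.1 MPa, capped at F_nt → F'_nt = 362.1 MPa.
R_n = F'_nt · A_b · n = 362.1 × 706.9 × 2 / 1000 = 512 kN.
Design strength φR_n = 0.75 × 512 = 384 kN.

384 kN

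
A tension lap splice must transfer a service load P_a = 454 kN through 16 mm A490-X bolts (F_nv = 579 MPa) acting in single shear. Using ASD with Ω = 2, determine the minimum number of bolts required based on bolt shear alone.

A_b = π·16²/4 = 201.1 mm².
Per-bolt allowable strength R_n/Ω = 579 × 201.1 × 1 / 1000 / 2 = 58.21 kN.
n ≥ 454 / 58.21 = 7.8 → use 8 bolts.

8 bolts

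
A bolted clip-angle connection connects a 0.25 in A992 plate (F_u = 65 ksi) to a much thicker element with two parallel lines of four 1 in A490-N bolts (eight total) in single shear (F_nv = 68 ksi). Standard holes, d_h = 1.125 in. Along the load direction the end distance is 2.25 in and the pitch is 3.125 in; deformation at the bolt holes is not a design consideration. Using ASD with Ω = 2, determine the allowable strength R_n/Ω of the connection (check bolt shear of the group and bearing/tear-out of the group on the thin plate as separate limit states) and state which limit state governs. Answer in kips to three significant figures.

187 kips (bearing governs)

Bolt shear: A_b = π·1²/4 = 0.7854 in²; R_n = 68 × 0.7854 × 8 × 1 = 427.3 kips → 427.3 / 2 = 214 kips.
Bearing (1.5 l_c t F_u ≤ 3.0 d t F_u): upper limit = 3.0·1·0.25·65 = 48.75 kips.
  Edge l_c = 2.25 − 1.125/2 = 1.688 → r_n = 41.13 kips; interior l_c = 3.125 − 1.125 = 2 → r_n = 48.75 kips.
  R_n,bearing = 2·41.13 + 6·48.75 = 374.8 kips → 374.8 / 2 = 187 kips.
Bearing governs: 187 kips.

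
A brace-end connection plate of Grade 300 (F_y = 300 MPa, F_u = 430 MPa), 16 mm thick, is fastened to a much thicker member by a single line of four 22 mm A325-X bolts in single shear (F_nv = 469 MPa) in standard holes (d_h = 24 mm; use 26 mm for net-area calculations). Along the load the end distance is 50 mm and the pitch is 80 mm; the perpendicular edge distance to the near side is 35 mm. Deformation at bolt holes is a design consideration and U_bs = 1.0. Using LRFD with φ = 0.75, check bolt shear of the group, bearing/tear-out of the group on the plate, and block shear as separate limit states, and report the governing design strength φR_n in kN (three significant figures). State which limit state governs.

535 kN (bolt shear governs)

Bolt shear: A_b = π·22²/4 = 380.1 mm²; R_n = 469 × 380.1 × 4 × 1 / 1000 = 713.1 kN → 0.75 × 713.1 = 535 kN.
Bearing: edge l_c = 38, r_n = 313.7 kN; interior l_c = 56, r_n = 363.3 kN; R_n = 313.7 + 3·363.3 = 1404 kN → 1050 kN.
Block shear: A_gv = 4640, A_nv = 3184, A_nt = 352 mm²; R_n = min(0.6F_uA_nv, 0.6F_yA_gv) + U_bs·F_u·A_nt = 972.8 kN → 730 kN.
Bolt shear governs: 535 kN.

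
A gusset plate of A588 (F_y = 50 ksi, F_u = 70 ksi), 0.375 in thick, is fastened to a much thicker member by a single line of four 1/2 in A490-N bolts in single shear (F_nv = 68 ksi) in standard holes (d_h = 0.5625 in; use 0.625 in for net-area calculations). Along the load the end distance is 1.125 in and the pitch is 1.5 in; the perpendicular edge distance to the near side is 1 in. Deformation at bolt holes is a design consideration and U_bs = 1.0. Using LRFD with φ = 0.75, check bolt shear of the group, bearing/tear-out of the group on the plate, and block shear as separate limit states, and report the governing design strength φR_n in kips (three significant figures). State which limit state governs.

40.1 kips (bolt shear governs)

Bolt shear: A_b = π·0.5²/4 = 0.1963 in²; R_n = 68 × 0.1963 × 4 × 1 = 53.41 kips → 0.75 × 53.41 = 40.1 kips.
Bearing: edge l_c = 0.8438, r_n = 26.58 kips; interior l_c = 0.9375, r_n = 29.53 kips; R_n = 26.58 + 3·29.53 = 115.2 kips → 86.4 kips.
Block shear: A_gv = 2.109, A_nv = 1.289, A_nt = 0.2578 in²; R_n = min(0.6F_uA_nv, 0.6F_yA_gv) + U_bs·F_u·A_nt = 72.19 kips → 54.1 kips.
Bolt shear governs: 40.1 kips.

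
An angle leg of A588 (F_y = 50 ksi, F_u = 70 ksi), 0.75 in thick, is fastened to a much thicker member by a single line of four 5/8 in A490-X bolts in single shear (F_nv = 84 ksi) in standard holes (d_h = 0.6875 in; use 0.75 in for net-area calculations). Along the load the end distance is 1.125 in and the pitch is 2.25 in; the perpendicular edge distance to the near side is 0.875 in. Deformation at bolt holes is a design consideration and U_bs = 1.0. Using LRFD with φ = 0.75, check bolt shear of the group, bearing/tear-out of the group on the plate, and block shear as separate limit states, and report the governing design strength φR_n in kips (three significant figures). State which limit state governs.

77.3 kips (bolt shear governs)

Bolt shear: A_b = π·0.625²/4 = 0.3068 in²; R_n = 84 × 0.3068 × 4 × 1 = 103.1 kips → 0.75 × 103.1 = 77.3 kips.
Bearing: edge l_c = 0.7812, r_n = 49.22 kips; interior l_c = 1.562, r_n = 78.75 kips; R_n = 49.22 + 3·78.75 = 285.5 kips → 214 kips.
Block shear: A_gv = 5.906, A_nv = 3.938, A_nt = 0.375 in²; R_n = min(0.6F_uA_nv, 0.6F_yA_gv) + U_bs·F_u·A_nt = 191.6 kips → 144 kips.
Bolt shear governs: 77.3 kips.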